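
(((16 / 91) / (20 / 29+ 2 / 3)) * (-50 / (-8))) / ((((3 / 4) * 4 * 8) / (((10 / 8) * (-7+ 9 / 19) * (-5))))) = 561875 / 408044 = 1.38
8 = 8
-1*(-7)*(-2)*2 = -28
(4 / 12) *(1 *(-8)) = -8 / 3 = -2.67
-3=-3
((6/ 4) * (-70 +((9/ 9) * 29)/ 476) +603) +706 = 1146295/ 952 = 1204.09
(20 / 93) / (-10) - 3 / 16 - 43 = -64295 / 1488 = -43.21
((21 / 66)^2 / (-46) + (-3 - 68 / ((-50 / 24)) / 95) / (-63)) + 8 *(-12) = -35518551561 / 370139000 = -95.96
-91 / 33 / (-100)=0.03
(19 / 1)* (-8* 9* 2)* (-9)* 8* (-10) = -1969920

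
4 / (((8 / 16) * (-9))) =-8 / 9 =-0.89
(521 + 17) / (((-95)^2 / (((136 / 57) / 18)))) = 36584 / 4629825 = 0.01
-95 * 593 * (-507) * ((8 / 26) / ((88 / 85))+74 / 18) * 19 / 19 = 125909578.56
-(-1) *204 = 204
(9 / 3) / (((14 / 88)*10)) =66 / 35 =1.89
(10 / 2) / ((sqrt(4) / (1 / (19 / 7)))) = 35 / 38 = 0.92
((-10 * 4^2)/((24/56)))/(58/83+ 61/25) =-2324000/19539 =-118.94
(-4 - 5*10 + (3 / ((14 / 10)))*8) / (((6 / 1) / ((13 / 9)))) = -559 / 63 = -8.87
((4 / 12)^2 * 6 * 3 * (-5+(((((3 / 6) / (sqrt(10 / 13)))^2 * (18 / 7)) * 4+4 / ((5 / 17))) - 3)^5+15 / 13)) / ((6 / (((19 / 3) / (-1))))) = -6835855807237246 / 6145059375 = -1112414.93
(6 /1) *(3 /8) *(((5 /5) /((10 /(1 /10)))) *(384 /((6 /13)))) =18.72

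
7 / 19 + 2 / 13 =129 / 247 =0.52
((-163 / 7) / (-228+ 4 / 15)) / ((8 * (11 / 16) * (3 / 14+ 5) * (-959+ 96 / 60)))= -12225 / 3282742694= -0.00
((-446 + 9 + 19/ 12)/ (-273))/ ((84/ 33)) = 57475/ 91728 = 0.63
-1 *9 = -9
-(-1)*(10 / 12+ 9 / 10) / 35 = 26 / 525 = 0.05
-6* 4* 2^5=-768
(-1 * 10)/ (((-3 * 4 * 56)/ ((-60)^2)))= 375/ 7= 53.57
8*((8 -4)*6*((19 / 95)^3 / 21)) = 64 / 875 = 0.07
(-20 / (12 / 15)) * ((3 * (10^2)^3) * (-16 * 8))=9600000000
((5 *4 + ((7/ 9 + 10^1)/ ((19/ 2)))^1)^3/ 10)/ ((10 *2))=5900304943/ 125005275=47.20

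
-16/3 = -5.33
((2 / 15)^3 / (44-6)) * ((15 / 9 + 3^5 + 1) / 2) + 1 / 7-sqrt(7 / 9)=202693 / 1346625-sqrt(7) / 3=-0.73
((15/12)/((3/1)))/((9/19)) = 95/108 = 0.88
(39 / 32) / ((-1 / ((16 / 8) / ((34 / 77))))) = -3003 / 544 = -5.52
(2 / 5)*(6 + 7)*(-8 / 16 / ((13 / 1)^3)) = -1 / 845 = -0.00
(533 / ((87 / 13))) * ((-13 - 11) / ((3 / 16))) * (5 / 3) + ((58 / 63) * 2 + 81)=-16907.81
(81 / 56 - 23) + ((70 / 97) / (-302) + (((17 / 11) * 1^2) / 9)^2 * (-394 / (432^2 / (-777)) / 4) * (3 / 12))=-21.55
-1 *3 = -3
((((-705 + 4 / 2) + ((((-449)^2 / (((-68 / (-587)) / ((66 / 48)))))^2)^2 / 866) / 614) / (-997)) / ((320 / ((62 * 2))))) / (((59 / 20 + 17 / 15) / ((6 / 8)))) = -4401847470572096.33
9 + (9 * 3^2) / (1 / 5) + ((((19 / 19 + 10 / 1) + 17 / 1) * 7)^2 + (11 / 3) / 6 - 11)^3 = 56647929387612.89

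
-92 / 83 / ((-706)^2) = -23 / 10342547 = -0.00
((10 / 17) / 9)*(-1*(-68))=40 / 9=4.44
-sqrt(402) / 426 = -0.05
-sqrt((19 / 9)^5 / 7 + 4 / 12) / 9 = -2 * sqrt(4574290) / 15309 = -0.28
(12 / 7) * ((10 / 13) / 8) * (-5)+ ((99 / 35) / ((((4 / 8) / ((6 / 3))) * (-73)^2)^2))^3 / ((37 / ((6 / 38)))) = -7396001709913593204555286997169 / 8973815408028493088381814214625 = -0.82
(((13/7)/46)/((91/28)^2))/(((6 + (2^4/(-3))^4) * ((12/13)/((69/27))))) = 3/231077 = 0.00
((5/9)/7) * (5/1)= 25/63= 0.40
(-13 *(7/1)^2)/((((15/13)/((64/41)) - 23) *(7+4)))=529984/203731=2.60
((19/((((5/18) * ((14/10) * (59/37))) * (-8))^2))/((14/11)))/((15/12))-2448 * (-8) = 935341698681/47759320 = 19584.49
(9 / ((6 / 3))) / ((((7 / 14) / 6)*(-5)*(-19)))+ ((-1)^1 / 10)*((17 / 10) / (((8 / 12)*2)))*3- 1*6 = -44187 / 7600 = -5.81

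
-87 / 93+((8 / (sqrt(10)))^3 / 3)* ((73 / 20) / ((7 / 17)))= -29 / 31+39712* sqrt(10) / 2625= 46.90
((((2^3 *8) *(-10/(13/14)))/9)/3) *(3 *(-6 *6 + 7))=259840/117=2220.85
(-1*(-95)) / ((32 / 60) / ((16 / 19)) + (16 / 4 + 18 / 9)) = 2850 / 199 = 14.32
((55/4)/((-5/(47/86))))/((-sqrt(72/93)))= 517 *sqrt(186)/4128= 1.71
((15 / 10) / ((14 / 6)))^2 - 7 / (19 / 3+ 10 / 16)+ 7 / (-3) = -287327 / 98196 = -2.93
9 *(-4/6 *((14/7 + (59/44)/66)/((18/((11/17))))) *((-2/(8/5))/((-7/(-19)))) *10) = 14.78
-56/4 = -14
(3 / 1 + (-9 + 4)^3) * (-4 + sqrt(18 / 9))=315.47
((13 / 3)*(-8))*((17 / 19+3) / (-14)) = 3848 / 399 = 9.64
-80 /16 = -5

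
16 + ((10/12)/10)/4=16.02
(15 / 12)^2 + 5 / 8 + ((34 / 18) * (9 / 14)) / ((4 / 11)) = 619 / 112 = 5.53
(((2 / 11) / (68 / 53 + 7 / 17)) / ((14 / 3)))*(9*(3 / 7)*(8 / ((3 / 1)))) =0.24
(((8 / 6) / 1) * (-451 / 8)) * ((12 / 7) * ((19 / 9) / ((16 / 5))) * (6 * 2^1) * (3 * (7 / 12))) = -42845 / 24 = -1785.21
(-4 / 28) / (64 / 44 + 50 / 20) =-22 / 609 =-0.04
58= 58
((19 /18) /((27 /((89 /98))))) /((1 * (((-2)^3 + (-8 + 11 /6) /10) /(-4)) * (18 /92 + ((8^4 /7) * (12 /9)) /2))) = 1555720 /36839852973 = 0.00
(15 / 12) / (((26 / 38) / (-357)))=-33915 / 52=-652.21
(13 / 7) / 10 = 13 / 70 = 0.19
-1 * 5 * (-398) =1990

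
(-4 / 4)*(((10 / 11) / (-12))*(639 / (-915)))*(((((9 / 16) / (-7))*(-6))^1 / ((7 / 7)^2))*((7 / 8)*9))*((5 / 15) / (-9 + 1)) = 5751 / 687104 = 0.01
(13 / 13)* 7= 7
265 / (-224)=-265 / 224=-1.18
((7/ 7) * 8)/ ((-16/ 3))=-3/ 2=-1.50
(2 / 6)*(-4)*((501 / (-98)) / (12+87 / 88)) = 0.52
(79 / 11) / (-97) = -79 / 1067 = -0.07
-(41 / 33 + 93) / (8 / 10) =-7775 / 66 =-117.80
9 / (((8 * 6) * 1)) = 3 / 16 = 0.19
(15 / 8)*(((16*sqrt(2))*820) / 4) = 6150*sqrt(2) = 8697.41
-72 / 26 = -36 / 13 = -2.77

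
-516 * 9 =-4644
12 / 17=0.71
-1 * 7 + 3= -4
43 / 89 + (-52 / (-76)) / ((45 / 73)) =121226 / 76095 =1.59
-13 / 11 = -1.18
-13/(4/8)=-26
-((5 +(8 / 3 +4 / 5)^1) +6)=-217 / 15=-14.47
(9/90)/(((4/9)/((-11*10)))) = -99/4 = -24.75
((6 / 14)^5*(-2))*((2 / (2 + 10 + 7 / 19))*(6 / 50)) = -55404 / 98741125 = -0.00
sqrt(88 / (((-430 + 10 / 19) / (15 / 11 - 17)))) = sqrt(208335) / 255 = 1.79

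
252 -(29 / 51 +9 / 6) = 25493 / 102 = 249.93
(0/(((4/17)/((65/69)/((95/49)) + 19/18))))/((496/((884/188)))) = 0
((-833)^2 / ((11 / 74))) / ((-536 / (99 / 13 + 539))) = -8292667439 / 1742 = -4760429.07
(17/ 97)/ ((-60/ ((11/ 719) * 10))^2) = 2057/ 1805227812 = 0.00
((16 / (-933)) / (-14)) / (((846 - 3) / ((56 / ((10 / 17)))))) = 544 / 3932595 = 0.00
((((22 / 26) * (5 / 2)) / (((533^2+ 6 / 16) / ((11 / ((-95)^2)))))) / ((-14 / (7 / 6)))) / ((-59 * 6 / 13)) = 0.00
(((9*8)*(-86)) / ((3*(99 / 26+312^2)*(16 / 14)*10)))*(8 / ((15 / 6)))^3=-32055296 / 527300625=-0.06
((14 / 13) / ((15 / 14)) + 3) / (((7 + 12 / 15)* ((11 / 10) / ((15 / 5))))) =710 / 507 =1.40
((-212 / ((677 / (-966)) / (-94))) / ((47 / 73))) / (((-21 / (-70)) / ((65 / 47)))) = -6478253600 / 31819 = -203597.02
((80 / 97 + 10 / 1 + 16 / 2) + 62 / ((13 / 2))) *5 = 178830 / 1261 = 141.82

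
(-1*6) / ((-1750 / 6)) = 18 / 875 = 0.02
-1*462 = -462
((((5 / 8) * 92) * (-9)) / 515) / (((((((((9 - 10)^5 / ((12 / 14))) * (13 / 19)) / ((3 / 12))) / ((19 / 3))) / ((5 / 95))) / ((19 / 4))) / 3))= 224181 / 149968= 1.49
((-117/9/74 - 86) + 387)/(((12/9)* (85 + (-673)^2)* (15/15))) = 0.00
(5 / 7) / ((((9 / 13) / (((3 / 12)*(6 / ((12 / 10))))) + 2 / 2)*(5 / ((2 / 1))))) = 130 / 707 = 0.18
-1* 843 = -843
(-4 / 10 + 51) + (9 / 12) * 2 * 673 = 10601 / 10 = 1060.10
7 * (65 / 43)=455 / 43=10.58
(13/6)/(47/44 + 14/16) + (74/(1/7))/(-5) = -262874/2565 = -102.48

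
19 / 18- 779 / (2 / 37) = -129694 / 9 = -14410.44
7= 7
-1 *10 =-10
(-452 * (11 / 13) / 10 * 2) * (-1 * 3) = 14916 / 65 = 229.48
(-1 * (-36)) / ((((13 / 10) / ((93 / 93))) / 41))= 1135.38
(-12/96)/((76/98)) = -49/304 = -0.16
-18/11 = -1.64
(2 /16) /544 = 1 /4352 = 0.00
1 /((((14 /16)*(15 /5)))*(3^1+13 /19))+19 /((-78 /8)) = -17632 /9555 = -1.85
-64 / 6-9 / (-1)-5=-20 / 3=-6.67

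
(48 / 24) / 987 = 2 / 987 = 0.00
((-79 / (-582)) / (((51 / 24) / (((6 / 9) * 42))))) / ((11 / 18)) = 53088 / 18139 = 2.93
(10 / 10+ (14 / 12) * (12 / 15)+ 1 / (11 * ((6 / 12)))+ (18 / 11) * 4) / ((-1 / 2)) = -2858 / 165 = -17.32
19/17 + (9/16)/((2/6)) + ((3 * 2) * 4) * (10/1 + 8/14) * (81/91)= 39614863/173264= 228.64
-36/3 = -12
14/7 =2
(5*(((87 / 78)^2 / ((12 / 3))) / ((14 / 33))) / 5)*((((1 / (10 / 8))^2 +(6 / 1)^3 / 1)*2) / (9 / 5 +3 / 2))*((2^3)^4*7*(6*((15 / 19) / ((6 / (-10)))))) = -69962588160 / 3211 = -21788411.14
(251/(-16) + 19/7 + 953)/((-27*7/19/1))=-2000377/21168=-94.50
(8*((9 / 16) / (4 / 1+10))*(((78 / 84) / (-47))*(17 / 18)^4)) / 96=-1085773 / 20630163456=-0.00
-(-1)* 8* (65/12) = 130/3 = 43.33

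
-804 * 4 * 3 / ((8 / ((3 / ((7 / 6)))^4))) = -52728.47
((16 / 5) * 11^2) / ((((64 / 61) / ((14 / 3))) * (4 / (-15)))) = -51667 / 8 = -6458.38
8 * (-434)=-3472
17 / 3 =5.67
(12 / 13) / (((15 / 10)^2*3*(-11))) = -16 / 1287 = -0.01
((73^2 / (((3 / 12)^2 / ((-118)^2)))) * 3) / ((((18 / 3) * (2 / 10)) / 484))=1436531282560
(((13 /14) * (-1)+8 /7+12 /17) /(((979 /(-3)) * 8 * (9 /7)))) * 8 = -73 /33286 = -0.00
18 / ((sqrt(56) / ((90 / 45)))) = 9 *sqrt(14) / 7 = 4.81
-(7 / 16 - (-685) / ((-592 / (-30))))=-20809 / 592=-35.15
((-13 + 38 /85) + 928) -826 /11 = 785733 /935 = 840.36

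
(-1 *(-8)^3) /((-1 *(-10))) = 256 /5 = 51.20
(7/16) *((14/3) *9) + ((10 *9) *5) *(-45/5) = -4031.62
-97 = -97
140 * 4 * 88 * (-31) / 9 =-1527680 / 9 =-169742.22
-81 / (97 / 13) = -1053 / 97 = -10.86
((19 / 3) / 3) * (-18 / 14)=-19 / 7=-2.71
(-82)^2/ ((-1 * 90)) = -3362/ 45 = -74.71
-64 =-64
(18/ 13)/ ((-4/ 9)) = -81/ 26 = -3.12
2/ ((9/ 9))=2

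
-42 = -42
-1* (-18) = 18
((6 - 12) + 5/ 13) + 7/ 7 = -60/ 13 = -4.62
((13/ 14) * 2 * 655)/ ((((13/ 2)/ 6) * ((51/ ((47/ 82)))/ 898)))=55289860/ 4879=11332.21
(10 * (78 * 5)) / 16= 975 / 4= 243.75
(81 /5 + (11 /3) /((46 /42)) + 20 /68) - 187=-167.16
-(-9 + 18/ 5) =27/ 5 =5.40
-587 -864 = -1451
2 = 2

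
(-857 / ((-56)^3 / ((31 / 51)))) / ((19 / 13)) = 345371 / 170171904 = 0.00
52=52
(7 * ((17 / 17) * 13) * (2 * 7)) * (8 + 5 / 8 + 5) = 69433 / 4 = 17358.25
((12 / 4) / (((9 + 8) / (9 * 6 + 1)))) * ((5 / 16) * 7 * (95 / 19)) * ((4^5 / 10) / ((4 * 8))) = 339.71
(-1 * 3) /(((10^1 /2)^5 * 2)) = -3 /6250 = -0.00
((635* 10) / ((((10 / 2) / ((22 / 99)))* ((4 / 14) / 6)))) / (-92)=-4445 / 69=-64.42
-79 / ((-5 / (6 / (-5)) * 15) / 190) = -6004 / 25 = -240.16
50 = 50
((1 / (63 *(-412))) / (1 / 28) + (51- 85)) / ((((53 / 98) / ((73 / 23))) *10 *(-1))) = 112743463 / 5650065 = 19.95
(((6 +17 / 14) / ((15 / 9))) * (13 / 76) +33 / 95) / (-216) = -0.01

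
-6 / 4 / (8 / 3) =-9 / 16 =-0.56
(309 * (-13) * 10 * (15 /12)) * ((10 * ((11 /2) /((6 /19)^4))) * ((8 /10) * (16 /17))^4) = -1006369772142592 /11275335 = -89254090.64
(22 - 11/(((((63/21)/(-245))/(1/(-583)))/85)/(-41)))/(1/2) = 1714646/159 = 10783.94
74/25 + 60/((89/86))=135586/2225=60.94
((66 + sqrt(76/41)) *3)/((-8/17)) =-1683/4- 51 *sqrt(779)/164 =-429.43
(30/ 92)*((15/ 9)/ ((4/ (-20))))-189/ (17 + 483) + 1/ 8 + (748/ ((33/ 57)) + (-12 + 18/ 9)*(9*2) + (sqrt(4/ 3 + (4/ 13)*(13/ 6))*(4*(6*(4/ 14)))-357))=48*sqrt(2)/ 7 + 17296681/ 23000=761.73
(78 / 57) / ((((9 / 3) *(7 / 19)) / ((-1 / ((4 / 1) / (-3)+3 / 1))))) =-26 / 35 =-0.74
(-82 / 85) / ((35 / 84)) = -984 / 425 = -2.32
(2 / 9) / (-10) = -1 / 45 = -0.02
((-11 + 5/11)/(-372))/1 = 29/1023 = 0.03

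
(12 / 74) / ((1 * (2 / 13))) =39 / 37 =1.05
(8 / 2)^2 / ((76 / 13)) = 52 / 19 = 2.74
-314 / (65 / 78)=-1884 / 5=-376.80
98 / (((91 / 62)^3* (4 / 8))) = 61.99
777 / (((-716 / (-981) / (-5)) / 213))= -811782405 / 716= -1133774.31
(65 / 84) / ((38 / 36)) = 195 / 266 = 0.73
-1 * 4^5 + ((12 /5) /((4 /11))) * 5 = -991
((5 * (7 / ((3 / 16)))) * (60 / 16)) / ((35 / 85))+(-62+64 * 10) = 2278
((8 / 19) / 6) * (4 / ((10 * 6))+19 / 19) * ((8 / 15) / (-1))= -512 / 12825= -0.04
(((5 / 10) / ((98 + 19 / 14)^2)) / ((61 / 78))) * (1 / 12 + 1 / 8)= 0.00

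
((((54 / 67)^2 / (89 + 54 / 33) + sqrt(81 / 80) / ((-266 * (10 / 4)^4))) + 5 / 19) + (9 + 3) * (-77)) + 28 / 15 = -1175861070029 / 1275526905 - 18 * sqrt(5) / 415625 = -921.86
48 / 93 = 16 / 31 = 0.52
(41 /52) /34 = 41 /1768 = 0.02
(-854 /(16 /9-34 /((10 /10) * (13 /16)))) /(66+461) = 49959 /1235288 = 0.04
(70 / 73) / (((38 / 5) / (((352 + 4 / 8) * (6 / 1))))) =266.85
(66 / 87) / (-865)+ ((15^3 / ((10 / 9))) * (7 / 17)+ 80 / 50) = 1068103501 / 852890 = 1252.33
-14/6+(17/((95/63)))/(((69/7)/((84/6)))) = 89663/6555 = 13.68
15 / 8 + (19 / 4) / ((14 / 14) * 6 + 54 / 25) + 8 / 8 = 2821 / 816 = 3.46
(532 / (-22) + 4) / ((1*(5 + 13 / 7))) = -259 / 88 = -2.94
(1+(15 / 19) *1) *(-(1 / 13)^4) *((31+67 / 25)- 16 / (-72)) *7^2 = -12708248 / 122098275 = -0.10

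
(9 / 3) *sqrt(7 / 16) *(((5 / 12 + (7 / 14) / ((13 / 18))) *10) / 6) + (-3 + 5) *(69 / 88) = 69 / 44 + 865 *sqrt(7) / 624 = 5.24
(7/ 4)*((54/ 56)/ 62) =27/ 992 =0.03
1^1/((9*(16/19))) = 19/144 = 0.13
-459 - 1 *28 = -487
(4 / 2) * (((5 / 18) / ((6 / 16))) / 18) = 20 / 243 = 0.08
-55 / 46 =-1.20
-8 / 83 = -0.10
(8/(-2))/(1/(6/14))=-12/7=-1.71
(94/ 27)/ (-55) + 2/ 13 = 1748/ 19305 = 0.09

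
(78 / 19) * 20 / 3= 520 / 19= 27.37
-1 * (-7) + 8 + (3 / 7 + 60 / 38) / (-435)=289186 / 19285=15.00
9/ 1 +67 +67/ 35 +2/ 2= 78.91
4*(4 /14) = 1.14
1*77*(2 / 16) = 9.62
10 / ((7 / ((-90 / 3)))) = -300 / 7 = -42.86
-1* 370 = -370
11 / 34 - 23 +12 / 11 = -8073 / 374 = -21.59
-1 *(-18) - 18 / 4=27 / 2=13.50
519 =519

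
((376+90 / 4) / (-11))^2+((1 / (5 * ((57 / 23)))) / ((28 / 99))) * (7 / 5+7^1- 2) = 2115008773 / 1609300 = 1314.24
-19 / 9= -2.11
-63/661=-0.10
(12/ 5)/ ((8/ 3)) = 9/ 10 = 0.90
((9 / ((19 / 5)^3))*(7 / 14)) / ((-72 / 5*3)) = -625 / 329232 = -0.00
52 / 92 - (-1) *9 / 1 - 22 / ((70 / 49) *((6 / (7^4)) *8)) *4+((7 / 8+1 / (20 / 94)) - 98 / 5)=-3085.74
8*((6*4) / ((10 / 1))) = 96 / 5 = 19.20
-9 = -9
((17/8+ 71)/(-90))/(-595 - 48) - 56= -576115/10288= -56.00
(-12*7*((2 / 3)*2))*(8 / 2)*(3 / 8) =-168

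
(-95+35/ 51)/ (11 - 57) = 2405/ 1173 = 2.05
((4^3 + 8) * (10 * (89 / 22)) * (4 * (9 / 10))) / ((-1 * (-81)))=1424 / 11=129.45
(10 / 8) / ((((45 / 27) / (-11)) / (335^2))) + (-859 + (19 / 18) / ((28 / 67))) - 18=-926730.72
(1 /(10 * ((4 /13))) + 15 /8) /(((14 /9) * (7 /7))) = 99 /70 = 1.41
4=4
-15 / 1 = -15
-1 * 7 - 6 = -13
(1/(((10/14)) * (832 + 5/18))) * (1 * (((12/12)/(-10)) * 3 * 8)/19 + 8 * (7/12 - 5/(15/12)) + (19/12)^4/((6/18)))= -39554263/2732534400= -0.01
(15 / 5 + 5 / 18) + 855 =15449 / 18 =858.28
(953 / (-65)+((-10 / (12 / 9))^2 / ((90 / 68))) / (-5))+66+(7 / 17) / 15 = 284201 / 6630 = 42.87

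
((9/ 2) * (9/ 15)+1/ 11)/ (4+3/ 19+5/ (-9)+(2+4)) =52497/ 180620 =0.29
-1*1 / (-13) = 1 / 13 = 0.08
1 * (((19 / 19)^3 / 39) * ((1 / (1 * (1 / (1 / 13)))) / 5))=1 / 2535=0.00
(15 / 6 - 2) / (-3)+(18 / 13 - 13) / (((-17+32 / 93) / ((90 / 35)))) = 1375685 / 845754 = 1.63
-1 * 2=-2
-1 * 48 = -48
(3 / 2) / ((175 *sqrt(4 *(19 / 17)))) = 3 *sqrt(323) / 13300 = 0.00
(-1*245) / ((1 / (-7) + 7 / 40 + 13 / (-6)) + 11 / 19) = 3910200 / 24827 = 157.50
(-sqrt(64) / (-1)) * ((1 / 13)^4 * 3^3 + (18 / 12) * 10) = 3427536 / 28561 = 120.01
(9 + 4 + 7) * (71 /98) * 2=1420 /49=28.98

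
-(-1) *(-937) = -937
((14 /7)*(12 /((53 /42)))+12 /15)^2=392.79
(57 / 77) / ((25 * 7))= 57 / 13475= 0.00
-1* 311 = -311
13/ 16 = 0.81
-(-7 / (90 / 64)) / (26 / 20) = 448 / 117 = 3.83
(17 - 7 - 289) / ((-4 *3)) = 93 / 4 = 23.25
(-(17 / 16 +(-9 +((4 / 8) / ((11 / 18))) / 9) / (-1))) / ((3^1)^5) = -65 / 1584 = -0.04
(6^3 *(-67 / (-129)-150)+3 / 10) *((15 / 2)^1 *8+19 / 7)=-6094914009 / 3010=-2024888.38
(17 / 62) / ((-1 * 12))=-17 / 744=-0.02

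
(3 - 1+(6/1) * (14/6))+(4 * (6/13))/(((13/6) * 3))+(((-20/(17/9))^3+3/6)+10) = -1926738611/1660594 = -1160.27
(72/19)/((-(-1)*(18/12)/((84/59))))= 4032/1121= 3.60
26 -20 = 6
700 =700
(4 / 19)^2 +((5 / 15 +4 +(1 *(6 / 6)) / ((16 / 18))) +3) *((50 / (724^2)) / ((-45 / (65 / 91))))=905514403 / 20436573888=0.04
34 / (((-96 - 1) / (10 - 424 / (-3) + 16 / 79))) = -1221076 / 22989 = -53.12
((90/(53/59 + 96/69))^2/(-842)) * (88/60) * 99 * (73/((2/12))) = -474302534535720/4064102029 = -116705.37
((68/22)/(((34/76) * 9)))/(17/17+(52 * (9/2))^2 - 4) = 76/5420547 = 0.00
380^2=144400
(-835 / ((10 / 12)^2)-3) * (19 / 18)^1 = -1272.37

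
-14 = -14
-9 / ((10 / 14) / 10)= -126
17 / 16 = 1.06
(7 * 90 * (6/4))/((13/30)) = 28350/13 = 2180.77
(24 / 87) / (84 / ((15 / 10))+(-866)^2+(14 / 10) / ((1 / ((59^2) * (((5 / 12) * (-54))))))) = 16 / 37140909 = 0.00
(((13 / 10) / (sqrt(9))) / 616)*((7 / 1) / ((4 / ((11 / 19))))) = 13 / 18240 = 0.00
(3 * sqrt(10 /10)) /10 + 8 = 83 /10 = 8.30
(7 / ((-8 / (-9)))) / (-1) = -63 / 8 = -7.88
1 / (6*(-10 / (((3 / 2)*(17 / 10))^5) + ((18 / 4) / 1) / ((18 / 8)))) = 115008417 / 1316101004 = 0.09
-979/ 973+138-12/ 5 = 654799/ 4865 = 134.59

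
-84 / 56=-3 / 2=-1.50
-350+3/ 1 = -347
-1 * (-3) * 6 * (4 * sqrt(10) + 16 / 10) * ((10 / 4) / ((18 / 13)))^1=463.10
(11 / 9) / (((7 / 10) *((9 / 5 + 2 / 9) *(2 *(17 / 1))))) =0.03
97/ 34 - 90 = -2963/ 34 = -87.15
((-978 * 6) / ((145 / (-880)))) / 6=172128 / 29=5935.45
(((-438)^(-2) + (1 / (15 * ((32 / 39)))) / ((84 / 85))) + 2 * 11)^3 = 854509826021930779401135287 / 79357635263747762159616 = 10767.83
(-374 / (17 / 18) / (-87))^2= 17424 / 841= 20.72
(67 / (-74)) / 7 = -67 / 518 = -0.13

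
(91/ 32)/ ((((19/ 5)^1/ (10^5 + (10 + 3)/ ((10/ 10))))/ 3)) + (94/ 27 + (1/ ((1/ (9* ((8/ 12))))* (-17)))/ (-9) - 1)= 62662348411/ 279072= 224538.29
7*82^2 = 47068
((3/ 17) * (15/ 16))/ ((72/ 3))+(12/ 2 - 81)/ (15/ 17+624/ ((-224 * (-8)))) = -60.94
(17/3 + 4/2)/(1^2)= 23/3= 7.67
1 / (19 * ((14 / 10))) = 5 / 133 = 0.04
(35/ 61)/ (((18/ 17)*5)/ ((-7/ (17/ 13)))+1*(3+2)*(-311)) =-637/ 1727459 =-0.00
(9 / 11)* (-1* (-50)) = 450 / 11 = 40.91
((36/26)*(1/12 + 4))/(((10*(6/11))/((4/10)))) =539/1300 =0.41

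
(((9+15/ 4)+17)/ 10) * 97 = 11543/ 40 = 288.58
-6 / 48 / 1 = -1 / 8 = -0.12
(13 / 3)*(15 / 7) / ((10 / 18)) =117 / 7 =16.71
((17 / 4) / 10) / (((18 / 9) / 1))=17 / 80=0.21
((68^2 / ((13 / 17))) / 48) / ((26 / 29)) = 142477 / 1014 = 140.51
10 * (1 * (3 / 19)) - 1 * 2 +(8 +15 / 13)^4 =3809916011 / 542659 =7020.83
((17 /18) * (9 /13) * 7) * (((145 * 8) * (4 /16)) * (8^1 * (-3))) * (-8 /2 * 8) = 13251840 /13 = 1019372.31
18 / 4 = 9 / 2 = 4.50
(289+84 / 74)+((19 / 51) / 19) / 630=344915587 / 1188810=290.14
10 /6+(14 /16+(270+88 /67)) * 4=438349 /402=1090.42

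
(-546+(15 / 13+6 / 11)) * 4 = -311340 / 143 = -2177.20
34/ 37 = 0.92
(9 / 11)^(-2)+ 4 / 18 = 139 / 81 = 1.72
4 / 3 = 1.33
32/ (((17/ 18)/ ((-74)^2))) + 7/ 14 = 6308369/ 34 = 185540.26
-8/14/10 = -2/35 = -0.06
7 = 7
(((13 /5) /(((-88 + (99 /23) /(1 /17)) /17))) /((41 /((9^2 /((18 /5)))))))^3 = -95738773047723 /21862745241128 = -4.38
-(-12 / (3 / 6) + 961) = -937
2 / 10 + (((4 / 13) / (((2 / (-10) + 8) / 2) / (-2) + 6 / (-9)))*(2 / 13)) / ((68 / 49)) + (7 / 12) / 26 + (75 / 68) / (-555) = 415387633 / 2002710840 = 0.21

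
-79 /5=-15.80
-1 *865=-865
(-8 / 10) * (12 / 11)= -48 / 55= -0.87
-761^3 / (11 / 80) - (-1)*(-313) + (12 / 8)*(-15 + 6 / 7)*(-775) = -493593926997 / 154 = -3205155370.11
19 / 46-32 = -1453 / 46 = -31.59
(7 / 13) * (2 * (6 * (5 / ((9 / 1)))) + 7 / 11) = 1687 / 429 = 3.93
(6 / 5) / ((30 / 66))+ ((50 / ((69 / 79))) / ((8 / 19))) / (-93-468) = 9281051 / 3870900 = 2.40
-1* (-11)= 11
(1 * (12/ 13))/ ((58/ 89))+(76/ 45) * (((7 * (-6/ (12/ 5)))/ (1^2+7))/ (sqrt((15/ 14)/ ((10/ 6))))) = 534/ 377 - 133 * sqrt(14)/ 108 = -3.19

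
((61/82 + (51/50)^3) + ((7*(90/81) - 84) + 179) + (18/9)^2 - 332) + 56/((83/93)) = -615105485323/3828375000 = -160.67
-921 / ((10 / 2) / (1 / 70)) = -921 / 350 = -2.63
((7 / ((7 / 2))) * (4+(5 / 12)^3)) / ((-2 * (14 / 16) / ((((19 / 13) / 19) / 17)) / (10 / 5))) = -7037 / 167076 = -0.04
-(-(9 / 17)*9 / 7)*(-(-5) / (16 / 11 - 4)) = -4455 / 3332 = -1.34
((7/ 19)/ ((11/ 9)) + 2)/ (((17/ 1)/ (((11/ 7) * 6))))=2886/ 2261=1.28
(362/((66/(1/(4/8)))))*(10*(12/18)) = 7240/99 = 73.13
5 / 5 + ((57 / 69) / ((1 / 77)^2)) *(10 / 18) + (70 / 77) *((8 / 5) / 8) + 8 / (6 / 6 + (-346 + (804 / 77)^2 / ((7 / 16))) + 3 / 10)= 27296152450544 / 10027473093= 2722.14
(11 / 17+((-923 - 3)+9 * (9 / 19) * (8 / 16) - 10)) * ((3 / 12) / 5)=-602861 / 12920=-46.66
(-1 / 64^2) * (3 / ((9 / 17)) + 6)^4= -1500625 / 331776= -4.52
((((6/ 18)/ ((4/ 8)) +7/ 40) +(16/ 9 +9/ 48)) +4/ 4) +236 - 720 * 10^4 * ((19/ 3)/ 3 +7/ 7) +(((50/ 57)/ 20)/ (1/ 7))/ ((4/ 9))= -306428709991/ 13680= -22399759.50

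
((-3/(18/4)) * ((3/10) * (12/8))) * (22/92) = -0.07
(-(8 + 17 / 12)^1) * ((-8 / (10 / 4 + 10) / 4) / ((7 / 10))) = 226 / 105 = 2.15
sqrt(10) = 3.16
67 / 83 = 0.81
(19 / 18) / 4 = 19 / 72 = 0.26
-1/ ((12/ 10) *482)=-5/ 2892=-0.00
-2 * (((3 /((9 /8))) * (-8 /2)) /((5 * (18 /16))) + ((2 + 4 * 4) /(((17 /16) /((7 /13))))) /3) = -68288 /29835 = -2.29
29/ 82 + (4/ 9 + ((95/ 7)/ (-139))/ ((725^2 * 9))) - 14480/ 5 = -218551637887433/ 75487529250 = -2895.20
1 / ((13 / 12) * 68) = 3 / 221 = 0.01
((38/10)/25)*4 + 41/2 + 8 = 7277/250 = 29.11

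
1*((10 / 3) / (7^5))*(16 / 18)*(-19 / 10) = -152 / 453789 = -0.00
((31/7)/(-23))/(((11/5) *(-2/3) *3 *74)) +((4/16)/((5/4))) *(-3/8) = -195031/2621080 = -0.07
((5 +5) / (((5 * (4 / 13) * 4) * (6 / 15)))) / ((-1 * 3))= -65 / 48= -1.35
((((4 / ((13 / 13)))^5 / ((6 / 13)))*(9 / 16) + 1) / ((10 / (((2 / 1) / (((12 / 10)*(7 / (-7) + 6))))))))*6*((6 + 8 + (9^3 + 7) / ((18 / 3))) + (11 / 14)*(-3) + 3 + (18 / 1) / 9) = 7307899 / 210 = 34799.52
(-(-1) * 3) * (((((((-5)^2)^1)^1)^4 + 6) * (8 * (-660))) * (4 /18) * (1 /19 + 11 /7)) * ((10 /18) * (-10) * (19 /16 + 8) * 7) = 15159607848000 /19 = 797874097263.16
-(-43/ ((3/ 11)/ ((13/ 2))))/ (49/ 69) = 141427/ 98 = 1443.13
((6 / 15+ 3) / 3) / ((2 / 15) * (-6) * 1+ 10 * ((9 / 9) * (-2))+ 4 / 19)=-323 / 5868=-0.06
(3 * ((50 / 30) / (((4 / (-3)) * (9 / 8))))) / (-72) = 5 / 108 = 0.05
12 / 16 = 3 / 4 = 0.75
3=3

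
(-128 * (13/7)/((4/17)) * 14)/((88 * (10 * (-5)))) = 884/275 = 3.21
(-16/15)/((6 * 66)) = -4/1485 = -0.00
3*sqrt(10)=9.49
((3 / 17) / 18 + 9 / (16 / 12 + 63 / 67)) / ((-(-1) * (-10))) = -36995 / 93228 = -0.40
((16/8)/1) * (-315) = -630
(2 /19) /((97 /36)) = 72 /1843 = 0.04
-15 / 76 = -0.20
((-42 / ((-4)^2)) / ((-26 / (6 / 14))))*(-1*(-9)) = 81 / 208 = 0.39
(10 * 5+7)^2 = 3249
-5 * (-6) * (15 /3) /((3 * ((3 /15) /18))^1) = 4500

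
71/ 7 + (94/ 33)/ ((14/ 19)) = 3236/ 231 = 14.01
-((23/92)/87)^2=-1/121104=-0.00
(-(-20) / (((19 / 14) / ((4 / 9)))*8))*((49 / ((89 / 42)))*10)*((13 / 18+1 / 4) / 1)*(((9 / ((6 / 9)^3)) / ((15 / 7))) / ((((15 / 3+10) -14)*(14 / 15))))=18907875 / 6764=2795.37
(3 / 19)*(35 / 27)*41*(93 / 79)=44485 / 4503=9.88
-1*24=-24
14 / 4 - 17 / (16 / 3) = 5 / 16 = 0.31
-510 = -510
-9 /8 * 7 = -63 /8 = -7.88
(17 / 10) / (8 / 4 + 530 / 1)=17 / 5320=0.00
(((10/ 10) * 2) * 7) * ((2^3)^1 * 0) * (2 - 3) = 0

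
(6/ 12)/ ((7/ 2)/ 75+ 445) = 75/ 66757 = 0.00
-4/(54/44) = -88/27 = -3.26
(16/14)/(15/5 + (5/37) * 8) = 296/1057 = 0.28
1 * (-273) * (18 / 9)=-546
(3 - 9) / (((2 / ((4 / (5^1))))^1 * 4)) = -3 / 5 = -0.60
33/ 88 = 3/ 8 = 0.38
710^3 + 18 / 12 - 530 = 715820943 / 2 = 357910471.50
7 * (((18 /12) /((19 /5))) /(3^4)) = 35 /1026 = 0.03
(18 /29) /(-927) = -2 /2987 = -0.00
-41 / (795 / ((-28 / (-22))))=-574 / 8745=-0.07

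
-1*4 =-4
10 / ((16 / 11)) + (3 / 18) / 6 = 497 / 72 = 6.90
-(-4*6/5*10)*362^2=6290112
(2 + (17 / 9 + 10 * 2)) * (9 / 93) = 215 / 93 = 2.31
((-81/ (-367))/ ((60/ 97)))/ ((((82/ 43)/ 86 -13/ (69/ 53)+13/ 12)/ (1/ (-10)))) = 111378213/ 27718757650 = 0.00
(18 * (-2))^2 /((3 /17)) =7344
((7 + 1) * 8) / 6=32 / 3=10.67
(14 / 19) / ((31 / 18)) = 252 / 589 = 0.43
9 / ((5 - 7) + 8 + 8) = 9 / 14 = 0.64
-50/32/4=-25/64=-0.39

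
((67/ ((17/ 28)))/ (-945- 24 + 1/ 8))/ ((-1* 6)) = 7504/ 395301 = 0.02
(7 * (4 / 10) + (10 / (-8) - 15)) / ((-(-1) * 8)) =-1.68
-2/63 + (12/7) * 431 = 46546/63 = 738.83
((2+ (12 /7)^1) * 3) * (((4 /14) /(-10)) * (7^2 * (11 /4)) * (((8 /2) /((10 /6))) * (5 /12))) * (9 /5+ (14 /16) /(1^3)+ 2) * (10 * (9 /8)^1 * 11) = -7942077 /320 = -24818.99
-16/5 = -3.20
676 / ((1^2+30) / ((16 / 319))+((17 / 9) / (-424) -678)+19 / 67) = -345668544 / 30505951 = -11.33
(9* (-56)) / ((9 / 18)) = -1008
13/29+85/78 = 3479/2262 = 1.54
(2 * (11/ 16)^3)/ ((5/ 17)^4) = 111166451/ 1280000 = 86.85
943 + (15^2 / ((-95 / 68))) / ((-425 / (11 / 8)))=179269 / 190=943.52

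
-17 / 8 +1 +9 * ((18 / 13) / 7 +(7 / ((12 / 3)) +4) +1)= 44703 / 728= 61.41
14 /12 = 7 /6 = 1.17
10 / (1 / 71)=710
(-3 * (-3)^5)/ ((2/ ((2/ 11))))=729/ 11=66.27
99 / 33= 3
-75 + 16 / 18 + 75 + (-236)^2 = 501272 / 9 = 55696.89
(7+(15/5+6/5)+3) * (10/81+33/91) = 254393/36855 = 6.90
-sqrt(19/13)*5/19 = -5*sqrt(247)/247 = -0.32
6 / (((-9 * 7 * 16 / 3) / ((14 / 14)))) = -1 / 56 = -0.02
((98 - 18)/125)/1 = 16/25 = 0.64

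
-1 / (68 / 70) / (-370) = 7 / 2516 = 0.00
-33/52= -0.63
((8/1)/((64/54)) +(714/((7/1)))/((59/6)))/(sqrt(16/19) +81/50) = 155477475/9989762-10102500* sqrt(19)/4994881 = 6.75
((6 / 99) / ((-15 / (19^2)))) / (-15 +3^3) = -361 / 2970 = -0.12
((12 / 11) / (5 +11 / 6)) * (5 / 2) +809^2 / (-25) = -295166431 / 11275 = -26178.84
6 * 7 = 42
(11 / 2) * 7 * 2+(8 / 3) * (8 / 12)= 709 / 9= 78.78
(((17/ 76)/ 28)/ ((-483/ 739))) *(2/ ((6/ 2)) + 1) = -62815/ 3083472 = -0.02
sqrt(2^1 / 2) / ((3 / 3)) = 1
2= 2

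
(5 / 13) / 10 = 1 / 26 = 0.04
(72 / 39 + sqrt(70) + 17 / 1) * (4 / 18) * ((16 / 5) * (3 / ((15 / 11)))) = 352 * sqrt(70) / 225 + 17248 / 585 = 42.57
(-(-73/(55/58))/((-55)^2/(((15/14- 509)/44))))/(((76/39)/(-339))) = 199028762127/3894506000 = 51.11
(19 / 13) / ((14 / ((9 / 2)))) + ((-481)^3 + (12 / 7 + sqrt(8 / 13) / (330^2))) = -40507608529 / 364 + sqrt(26) / 707850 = -111284638.82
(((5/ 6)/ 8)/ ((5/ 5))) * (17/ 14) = 85/ 672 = 0.13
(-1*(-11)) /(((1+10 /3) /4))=132 /13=10.15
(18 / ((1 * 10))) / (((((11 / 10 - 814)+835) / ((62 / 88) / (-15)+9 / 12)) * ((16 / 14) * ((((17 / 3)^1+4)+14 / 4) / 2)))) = 7308 / 960245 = 0.01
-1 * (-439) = 439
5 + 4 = 9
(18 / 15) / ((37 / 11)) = 66 / 185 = 0.36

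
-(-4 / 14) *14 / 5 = 4 / 5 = 0.80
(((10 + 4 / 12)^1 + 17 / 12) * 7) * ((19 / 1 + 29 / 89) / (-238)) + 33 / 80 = -758471 / 121040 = -6.27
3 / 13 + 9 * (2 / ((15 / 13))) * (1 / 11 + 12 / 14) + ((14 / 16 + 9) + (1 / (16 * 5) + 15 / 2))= 2595223 / 80080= 32.41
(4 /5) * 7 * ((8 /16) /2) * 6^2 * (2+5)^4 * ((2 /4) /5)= 302526 /25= 12101.04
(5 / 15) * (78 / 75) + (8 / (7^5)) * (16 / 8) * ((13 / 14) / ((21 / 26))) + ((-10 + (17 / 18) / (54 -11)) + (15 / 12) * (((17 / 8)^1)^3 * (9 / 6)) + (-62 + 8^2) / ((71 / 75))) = 24270705388033877 / 2317157479526400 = 10.47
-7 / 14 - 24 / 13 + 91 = 2305 / 26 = 88.65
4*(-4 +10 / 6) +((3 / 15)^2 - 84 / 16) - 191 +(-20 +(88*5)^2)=58012337 / 300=193374.46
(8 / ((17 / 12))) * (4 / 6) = 3.76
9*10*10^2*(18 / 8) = 20250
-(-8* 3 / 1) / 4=6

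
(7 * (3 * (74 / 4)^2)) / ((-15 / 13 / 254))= -15821533 / 10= -1582153.30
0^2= 0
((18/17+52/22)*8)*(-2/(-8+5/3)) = 8.65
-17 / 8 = -2.12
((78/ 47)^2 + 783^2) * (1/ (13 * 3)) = 451439895/ 28717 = 15720.30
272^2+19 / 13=73985.46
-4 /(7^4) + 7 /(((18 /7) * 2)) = 117505 /86436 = 1.36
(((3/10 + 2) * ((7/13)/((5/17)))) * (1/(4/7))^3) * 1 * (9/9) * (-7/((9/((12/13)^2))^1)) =-6571537/439400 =-14.96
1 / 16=0.06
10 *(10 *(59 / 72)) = 1475 / 18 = 81.94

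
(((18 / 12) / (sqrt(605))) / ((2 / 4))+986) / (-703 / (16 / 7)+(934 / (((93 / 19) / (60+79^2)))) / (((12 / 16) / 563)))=13392 * sqrt(5) / 221595464448215+4401504 / 4029008444513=0.00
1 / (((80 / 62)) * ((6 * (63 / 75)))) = 155 / 1008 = 0.15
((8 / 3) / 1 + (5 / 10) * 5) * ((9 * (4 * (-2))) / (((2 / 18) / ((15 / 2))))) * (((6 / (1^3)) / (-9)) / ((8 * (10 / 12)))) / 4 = 2511 / 4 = 627.75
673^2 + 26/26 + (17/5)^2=452941.56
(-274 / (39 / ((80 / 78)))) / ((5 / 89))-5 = -202693 / 1521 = -133.26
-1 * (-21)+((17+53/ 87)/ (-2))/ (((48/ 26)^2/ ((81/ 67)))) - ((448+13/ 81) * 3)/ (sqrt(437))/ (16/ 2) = 1111515/ 62176 - 36301 * sqrt(437)/ 94392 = 9.84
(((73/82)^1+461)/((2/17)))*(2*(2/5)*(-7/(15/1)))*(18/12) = -180285/82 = -2198.60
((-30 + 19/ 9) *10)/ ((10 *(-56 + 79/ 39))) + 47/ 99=206614/ 208395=0.99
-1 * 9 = -9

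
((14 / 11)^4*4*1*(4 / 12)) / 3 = 153664 / 131769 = 1.17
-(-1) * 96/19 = 96/19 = 5.05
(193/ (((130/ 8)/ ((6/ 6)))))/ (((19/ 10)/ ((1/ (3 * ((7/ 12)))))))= 6176/ 1729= 3.57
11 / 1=11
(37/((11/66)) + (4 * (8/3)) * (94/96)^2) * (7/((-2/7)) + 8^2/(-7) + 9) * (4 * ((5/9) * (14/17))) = -28842575/2754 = -10472.98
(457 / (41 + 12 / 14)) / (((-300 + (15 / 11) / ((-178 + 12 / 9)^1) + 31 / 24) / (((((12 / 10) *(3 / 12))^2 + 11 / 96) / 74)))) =-915723347 / 9062284607000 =-0.00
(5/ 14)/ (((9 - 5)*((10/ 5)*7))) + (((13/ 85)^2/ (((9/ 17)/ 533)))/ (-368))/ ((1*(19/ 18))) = -7898921/ 145608400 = -0.05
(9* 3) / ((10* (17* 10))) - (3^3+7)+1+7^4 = 4025627 / 1700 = 2368.02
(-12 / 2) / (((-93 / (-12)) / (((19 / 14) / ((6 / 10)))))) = -380 / 217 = -1.75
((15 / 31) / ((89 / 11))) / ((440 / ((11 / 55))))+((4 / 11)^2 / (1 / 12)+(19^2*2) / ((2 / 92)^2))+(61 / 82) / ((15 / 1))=501863366281777 / 328497576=1527753.64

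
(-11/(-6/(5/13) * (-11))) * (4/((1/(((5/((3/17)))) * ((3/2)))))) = -10.90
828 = 828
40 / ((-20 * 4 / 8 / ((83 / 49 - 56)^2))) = -28323684 / 2401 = -11796.62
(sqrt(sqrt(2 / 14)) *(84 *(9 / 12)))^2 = 567 *sqrt(7) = 1500.14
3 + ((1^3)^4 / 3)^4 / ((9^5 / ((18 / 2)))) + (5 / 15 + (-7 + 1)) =-2.67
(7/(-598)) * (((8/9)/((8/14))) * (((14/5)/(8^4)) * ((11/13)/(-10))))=3773/3582259200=0.00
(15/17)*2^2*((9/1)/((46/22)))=5940/391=15.19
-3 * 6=-18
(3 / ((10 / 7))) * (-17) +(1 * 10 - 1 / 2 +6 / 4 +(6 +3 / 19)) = -3523 / 190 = -18.54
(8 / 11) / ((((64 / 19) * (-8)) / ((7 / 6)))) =-133 / 4224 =-0.03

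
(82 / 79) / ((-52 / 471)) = -19311 / 2054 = -9.40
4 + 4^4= 260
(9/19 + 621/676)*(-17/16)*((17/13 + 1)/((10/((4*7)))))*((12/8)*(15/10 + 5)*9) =-172374237/205504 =-838.79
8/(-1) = -8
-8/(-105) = 8/105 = 0.08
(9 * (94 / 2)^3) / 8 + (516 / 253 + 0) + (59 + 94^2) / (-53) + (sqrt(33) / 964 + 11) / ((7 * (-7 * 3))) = 1839215598757 / 15768984 - sqrt(33) / 141708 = 116635.01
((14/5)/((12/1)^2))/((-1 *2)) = -7/720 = -0.01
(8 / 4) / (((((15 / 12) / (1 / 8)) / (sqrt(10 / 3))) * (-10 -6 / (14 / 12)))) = -7 * sqrt(30) / 1590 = -0.02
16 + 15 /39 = 213 /13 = 16.38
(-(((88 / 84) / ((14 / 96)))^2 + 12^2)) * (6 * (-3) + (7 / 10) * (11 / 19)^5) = 104395814403512 / 29725568495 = 3511.99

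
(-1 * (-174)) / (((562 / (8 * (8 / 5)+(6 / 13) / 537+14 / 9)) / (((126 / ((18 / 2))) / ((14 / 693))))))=10070821068 / 3269435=3080.29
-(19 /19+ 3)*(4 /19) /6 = -8 /57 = -0.14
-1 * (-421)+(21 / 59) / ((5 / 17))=124552 / 295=422.21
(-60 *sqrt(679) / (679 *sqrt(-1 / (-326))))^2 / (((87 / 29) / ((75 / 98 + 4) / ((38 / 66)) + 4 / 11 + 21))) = 118746999600 / 6953639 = 17076.96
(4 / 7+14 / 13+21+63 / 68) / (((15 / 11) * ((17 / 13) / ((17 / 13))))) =534897 / 30940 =17.29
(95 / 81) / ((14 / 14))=95 / 81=1.17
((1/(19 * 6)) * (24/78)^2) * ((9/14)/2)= 6/22477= 0.00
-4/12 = -1/3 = -0.33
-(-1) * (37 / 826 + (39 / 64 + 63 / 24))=3.28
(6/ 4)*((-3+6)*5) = 22.50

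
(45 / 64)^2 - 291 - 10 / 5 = -1198103 / 4096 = -292.51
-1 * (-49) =49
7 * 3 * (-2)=-42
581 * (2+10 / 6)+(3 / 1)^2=6418 / 3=2139.33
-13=-13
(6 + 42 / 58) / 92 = 195 / 2668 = 0.07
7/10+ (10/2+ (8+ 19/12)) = 917/60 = 15.28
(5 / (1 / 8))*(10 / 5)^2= 160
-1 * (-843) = 843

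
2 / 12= 1 / 6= 0.17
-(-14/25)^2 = -196/625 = -0.31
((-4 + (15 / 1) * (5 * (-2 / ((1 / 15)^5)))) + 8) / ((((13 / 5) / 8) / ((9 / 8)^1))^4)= -467086800003750 / 28561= -16354007212.76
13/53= 0.25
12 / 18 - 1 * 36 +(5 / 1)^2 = -31 / 3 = -10.33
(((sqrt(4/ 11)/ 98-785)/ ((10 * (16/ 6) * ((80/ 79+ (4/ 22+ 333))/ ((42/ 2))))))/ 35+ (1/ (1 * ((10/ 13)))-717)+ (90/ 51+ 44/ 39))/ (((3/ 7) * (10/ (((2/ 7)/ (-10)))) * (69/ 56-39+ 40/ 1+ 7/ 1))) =25621441160539/ 49772919982500-79 * sqrt(11)/ 875843237500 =0.51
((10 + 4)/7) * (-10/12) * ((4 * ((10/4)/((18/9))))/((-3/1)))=25/9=2.78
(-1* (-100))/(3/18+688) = 600/4129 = 0.15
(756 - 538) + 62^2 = 4062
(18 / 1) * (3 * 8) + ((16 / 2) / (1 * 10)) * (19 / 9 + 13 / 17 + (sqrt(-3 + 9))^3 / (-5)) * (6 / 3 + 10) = 23440 / 51 - 288 * sqrt(6) / 25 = 431.39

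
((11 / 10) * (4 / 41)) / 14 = 11 / 1435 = 0.01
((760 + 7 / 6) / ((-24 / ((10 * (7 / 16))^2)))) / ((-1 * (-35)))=-159845 / 9216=-17.34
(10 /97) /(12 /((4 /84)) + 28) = 1 /2716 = 0.00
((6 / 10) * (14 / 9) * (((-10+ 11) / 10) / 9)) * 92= 644 / 675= 0.95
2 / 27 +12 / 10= 172 / 135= 1.27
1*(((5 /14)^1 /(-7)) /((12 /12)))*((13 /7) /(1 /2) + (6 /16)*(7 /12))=-4405 /21952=-0.20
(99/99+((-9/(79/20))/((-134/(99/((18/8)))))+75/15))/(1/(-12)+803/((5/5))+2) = 428616/51125087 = 0.01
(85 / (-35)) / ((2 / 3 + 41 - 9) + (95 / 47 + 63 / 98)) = -4794 / 69743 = -0.07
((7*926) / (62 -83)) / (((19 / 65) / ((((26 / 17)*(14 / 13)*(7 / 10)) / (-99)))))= 1179724 / 95931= 12.30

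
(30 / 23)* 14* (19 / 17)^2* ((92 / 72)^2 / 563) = 290605 / 4393089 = 0.07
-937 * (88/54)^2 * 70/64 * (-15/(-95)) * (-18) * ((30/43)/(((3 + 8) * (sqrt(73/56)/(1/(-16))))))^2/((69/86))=5739125/49382748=0.12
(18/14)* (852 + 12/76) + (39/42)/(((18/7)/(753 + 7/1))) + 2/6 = 234340/171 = 1370.41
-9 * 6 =-54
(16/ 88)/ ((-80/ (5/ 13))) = -1/ 1144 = -0.00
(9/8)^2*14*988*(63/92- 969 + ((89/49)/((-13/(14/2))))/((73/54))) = -911447828973/53728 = -16964112.36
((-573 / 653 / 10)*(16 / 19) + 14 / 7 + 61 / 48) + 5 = 24407863 / 2977680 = 8.20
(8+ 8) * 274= 4384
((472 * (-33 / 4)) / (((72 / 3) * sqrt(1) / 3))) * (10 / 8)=-9735 / 16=-608.44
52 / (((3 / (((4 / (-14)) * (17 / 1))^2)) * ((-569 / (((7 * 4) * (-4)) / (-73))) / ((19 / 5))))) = -18274048 / 4361385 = -4.19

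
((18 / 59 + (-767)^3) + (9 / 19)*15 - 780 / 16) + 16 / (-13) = -26302382493111 / 58292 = -451217705.57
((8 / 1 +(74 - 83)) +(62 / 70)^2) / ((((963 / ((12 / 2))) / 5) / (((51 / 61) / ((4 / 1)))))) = -2244 / 1599115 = -0.00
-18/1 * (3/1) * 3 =-162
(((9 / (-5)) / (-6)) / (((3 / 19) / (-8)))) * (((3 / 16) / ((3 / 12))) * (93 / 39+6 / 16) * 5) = -16359 / 104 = -157.30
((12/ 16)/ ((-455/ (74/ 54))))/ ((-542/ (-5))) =-0.00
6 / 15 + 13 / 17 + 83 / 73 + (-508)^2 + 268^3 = 121040303962 / 6205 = 19506898.30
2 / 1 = 2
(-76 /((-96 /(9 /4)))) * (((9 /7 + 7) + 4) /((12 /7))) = 817 /64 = 12.77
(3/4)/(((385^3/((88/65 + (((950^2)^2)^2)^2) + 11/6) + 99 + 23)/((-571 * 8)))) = -28.08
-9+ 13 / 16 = -131 / 16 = -8.19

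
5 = 5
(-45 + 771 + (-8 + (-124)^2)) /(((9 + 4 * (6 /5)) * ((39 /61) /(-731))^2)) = 12307931569390 /8073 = 1524579656.81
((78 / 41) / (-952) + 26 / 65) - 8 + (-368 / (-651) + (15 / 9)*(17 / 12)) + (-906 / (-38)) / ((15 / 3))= 1714718 / 18473985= 0.09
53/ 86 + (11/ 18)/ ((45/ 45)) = 475/ 387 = 1.23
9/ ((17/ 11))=99/ 17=5.82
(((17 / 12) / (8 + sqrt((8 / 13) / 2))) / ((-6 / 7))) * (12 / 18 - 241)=1115387 / 22356 - 85799 * sqrt(13) / 89424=46.43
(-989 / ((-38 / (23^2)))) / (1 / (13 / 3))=6801353 / 114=59660.99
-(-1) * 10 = 10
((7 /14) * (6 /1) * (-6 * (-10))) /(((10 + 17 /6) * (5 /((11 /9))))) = 24 /7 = 3.43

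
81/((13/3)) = 243/13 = 18.69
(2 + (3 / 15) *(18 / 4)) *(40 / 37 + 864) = 464116 / 185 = 2508.74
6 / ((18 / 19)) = 6.33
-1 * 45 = -45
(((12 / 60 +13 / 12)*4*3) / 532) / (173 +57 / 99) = 363 / 2176640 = 0.00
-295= -295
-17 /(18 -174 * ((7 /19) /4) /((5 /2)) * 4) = 1615 /726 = 2.22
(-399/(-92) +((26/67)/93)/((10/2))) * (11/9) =136765607/25796340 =5.30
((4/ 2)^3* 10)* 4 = 320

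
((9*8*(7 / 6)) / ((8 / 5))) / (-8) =-105 / 16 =-6.56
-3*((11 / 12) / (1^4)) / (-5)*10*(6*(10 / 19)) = 17.37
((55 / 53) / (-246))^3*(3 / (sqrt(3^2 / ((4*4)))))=-166375 / 554080592718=-0.00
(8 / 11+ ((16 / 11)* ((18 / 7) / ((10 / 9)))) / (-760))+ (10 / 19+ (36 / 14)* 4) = 421888 / 36575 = 11.53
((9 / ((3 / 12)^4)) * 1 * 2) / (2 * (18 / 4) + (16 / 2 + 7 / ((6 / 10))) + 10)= 3456 / 29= 119.17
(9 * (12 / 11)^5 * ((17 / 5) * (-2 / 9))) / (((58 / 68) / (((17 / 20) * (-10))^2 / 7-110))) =200707642368 / 163466765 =1227.82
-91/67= -1.36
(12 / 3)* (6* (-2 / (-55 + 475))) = -4 / 35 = -0.11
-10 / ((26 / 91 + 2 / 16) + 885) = -560 / 49583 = -0.01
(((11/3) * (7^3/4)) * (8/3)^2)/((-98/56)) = -34496/27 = -1277.63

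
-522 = -522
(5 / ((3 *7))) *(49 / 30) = 7 / 18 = 0.39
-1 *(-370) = 370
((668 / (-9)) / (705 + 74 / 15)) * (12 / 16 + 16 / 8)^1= -9185 / 31947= -0.29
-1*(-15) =15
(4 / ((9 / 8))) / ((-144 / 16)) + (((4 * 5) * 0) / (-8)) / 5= -32 / 81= -0.40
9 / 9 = 1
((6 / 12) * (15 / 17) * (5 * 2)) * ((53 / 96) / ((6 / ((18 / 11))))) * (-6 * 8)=-11925 / 374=-31.89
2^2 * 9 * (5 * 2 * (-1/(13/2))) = -720/13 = -55.38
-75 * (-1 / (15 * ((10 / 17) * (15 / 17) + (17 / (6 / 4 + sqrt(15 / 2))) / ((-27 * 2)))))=191680695 * sqrt(30) / 439700831 + 3893267835 / 439700831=11.24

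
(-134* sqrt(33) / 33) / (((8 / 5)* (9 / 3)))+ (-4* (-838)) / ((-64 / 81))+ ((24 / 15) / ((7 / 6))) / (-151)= -179367999 / 42280 - 335* sqrt(33) / 396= -4247.24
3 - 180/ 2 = -87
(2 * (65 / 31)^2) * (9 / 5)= 15.83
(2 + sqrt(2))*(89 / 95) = 89*sqrt(2) / 95 + 178 / 95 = 3.20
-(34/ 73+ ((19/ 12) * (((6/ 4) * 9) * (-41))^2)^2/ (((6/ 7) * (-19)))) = 540009276567559/ 37376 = 14448022168.44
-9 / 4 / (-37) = 9 / 148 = 0.06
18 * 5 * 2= 180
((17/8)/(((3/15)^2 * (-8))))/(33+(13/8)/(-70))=-14875/73868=-0.20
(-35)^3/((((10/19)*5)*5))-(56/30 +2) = -97871/30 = -3262.37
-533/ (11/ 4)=-2132/ 11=-193.82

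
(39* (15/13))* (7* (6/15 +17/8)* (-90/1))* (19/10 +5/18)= -155893.50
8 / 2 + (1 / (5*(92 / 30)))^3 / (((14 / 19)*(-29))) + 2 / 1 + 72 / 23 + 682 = 27312379519 / 39518416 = 691.13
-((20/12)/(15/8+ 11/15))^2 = -40000/97969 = -0.41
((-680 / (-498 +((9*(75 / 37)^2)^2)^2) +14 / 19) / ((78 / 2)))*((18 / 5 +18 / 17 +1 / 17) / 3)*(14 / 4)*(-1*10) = -257929185795483383715926 / 248160615595446371610897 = -1.04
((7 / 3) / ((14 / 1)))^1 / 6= 1 / 36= 0.03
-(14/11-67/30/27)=-10603/8910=-1.19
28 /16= 7 /4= 1.75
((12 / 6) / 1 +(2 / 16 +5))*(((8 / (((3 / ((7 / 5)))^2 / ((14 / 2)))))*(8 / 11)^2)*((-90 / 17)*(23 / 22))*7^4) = -69098551872 / 113135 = -610761.94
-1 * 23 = -23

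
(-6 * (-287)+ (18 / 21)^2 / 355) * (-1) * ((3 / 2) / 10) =-44931339 / 173950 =-258.30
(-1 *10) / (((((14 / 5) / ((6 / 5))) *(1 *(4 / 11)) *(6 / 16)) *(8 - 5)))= -220 / 21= -10.48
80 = 80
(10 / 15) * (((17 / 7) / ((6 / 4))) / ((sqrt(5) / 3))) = 68 * sqrt(5) / 105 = 1.45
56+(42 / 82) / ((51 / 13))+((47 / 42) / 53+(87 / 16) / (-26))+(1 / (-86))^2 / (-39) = 33381075947305 / 596702949024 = 55.94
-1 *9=-9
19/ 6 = 3.17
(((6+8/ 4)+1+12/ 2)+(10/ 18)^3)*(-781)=-8637860/ 729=-11848.92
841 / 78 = 10.78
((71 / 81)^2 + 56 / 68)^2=31524357601 / 12440502369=2.53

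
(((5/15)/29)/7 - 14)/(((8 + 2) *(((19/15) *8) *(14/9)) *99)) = -775/863968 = -0.00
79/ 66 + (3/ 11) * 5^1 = 169/ 66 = 2.56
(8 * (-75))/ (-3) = 200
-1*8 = -8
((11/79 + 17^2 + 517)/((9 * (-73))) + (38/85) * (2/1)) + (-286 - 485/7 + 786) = 13291161146/30882285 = 430.38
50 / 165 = 10 / 33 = 0.30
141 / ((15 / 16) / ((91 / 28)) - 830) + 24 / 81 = 147196 / 1164915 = 0.13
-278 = -278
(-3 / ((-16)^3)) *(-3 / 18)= -1 / 8192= -0.00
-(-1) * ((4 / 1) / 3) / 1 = 4 / 3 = 1.33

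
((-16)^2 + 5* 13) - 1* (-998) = 1319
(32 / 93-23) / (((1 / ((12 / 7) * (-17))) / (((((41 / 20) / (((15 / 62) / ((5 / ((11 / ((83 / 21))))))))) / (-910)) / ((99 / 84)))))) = -9950372 / 1061775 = -9.37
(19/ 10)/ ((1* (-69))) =-19/ 690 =-0.03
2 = 2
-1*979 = -979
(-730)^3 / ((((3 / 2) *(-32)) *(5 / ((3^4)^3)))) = 861414931237.50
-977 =-977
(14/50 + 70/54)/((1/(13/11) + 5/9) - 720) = -3458/1576425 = -0.00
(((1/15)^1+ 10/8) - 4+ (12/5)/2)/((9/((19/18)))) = -1691/9720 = -0.17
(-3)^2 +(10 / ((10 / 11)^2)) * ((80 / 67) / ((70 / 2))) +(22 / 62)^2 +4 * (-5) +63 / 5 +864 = 390376509 / 450709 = 866.14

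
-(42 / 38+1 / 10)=-229 / 190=-1.21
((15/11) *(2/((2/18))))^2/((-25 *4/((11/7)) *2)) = -729/154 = -4.73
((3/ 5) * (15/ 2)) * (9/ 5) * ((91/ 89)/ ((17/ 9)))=66339/ 15130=4.38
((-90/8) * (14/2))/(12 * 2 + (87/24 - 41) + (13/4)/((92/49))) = 5796/857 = 6.76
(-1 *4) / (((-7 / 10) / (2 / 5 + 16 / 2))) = 48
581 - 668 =-87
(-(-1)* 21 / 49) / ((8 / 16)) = 6 / 7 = 0.86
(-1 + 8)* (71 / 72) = 497 / 72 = 6.90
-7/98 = -1/14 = -0.07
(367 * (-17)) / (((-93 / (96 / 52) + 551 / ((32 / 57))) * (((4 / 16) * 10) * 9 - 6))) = -399296 / 983235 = -0.41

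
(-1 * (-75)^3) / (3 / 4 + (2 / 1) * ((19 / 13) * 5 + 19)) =7905.41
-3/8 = -0.38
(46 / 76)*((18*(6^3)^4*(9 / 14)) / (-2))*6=-6083018237952 / 133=-45736979232.72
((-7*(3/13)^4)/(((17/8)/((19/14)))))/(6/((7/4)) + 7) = -43092/35444201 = -0.00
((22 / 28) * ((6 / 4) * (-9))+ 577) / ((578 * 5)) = 0.20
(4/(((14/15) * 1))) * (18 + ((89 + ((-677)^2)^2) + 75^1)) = 6301964172690/7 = 900280596098.57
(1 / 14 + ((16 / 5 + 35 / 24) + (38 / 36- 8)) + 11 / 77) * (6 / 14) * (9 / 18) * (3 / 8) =-5221 / 31360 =-0.17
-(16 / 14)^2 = -1.31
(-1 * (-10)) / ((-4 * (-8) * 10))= 1 / 32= 0.03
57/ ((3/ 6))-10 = 104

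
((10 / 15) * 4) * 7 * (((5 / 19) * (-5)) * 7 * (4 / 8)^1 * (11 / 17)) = -53900 / 969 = -55.62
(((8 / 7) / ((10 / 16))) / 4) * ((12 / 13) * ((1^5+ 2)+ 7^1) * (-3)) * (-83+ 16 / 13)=1224576 / 1183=1035.14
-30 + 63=33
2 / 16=1 / 8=0.12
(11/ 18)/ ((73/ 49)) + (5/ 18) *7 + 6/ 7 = 14771/ 4599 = 3.21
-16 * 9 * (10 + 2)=-1728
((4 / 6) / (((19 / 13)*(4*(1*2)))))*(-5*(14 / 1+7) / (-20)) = 91 / 304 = 0.30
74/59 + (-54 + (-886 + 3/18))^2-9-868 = 1874240855/2124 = 882410.95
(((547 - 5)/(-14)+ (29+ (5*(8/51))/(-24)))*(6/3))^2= 435890884/1147041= 380.01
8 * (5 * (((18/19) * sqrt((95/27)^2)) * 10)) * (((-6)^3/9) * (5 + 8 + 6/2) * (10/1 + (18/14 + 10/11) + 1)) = -6755740.26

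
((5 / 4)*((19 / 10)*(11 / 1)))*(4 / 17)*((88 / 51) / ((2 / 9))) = 13794 / 289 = 47.73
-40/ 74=-20/ 37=-0.54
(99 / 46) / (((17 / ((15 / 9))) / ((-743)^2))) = 91088085 / 782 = 116480.93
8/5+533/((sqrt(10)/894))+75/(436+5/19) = 24479/13815+238251 * sqrt(10)/5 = 150684.93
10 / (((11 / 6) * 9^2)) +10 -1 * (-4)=4178 / 297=14.07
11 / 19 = 0.58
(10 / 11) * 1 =10 / 11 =0.91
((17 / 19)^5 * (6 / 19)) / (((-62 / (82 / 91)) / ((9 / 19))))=-3143563398 / 2521612175719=-0.00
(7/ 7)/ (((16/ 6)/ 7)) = 21/ 8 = 2.62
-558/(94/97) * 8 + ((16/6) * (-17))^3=-97771.51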